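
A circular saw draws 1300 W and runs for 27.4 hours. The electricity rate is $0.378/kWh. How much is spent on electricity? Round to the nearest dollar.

$13

Energy = 1300 W × 27.4 h = 35,620 Wh = 35.62 kWh
Cost = 35.62 kWh × $0.378/kWh = $13.46 ≈ $13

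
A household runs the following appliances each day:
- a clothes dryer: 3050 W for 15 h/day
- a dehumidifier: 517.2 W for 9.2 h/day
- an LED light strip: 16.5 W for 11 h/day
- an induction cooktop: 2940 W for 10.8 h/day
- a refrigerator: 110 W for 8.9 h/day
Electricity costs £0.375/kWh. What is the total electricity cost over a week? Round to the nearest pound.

clothes dryer: 3050 W × 15 h × 7 d = 320,250 Wh = 320.2 kWh
dehumidifier: 517.2 W × 9.2 h × 7 d = 33,308 Wh = 33.31 kWh
LED light strip: 16.5 W × 11 h × 7 d = 1,270 Wh = 1.27 kWh
induction cooktop: 2940 W × 10.8 h × 7 d = 222,264 Wh = 222.3 kWh
refrigerator: 110 W × 8.9 h × 7 d = 6,853 Wh = 6.853 kWh
Total energy = 320.2 + 33.31 + 1.27 + 222.3 + 6.853 = 583.9 kWh
Cost = 583.9 kWh × £0.375 = £218.98 ≈ £219

£219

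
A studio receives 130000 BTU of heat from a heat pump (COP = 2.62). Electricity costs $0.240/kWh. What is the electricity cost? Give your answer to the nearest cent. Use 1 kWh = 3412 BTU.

Heat delivered = 130,000 BTU / 3412 = 38.1 kWh
Electrical input = 38.1 kWh / 2.62 = 14.54 kWh
Cost = 14.54 × $0.240/kWh = $3.49

$3.49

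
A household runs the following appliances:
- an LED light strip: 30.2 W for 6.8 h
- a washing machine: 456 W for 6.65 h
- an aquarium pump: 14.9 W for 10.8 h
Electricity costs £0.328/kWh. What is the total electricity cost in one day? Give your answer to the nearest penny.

£1.11

LED light strip: 30.2 W × 6.8 h = 205 Wh = 0.2054 kWh
washing machine: 456 W × 6.65 h = 3,032 Wh = 3.032 kWh
aquarium pump: 14.9 W × 10.8 h = 161 Wh = 0.1609 kWh
Total energy = 0.2054 + 3.032 + 0.1609 = 3.399 kWh
Cost = 3.399 kWh × £0.328 = £1.11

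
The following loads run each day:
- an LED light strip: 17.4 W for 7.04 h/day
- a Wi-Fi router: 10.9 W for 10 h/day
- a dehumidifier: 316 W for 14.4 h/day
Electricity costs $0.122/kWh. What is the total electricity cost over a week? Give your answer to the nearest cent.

LED light strip: 17.4 W × 7.04 h × 7 d = 857 Wh = 0.8575 kWh
Wi-Fi router: 10.9 W × 10 h × 7 d = 763 Wh = 0.763 kWh
dehumidifier: 316 W × 14.4 h × 7 d = 31,853 Wh = 31.85 kWh
Total energy = 0.8575 + 0.763 + 31.85 = 33.47 kWh
Cost = 33.47 kWh × $0.122 = $4.08

$4.08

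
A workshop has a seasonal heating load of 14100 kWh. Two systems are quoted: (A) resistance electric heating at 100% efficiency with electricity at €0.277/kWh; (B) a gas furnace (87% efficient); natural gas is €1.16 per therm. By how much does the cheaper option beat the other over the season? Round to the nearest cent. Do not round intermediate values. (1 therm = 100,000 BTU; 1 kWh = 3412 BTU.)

Heat load = 14100 kWh × 3412 = 48,109,200 BTU
Gas: input = 48,109,200 / 0.87 = 55,297,931 BTU = 553 therm → 553 × €1.16 = €641.46
Electric: 48,109,200 BTU / 3412 = 14,100 kWh → × €0.277 = €3,905.70
Difference = |€641.46 − €3,905.70| = €3,264.24

€3264.24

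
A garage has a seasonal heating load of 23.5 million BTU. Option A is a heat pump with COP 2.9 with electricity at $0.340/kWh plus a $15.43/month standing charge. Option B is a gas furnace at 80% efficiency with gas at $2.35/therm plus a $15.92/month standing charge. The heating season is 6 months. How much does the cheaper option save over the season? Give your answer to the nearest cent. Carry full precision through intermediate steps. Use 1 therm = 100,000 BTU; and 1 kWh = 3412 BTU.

$114.24

Heat load = 23.5 × 10⁶ BTU = 23,500,000 BTU
Gas: input = 23,500,000 / 0.80 = 29,375,000 BTU = 293.8 therm → 293.8 × $2.35 = $690.31; + 6 × $15.92 standing = $785.83
Heat pump: 23,500,000 BTU / 3412 = 6,887 kWh heat; / 2.9 = 2,375 kWh in → × $0.340 = $807.49; + 6 × $15.43 standing = $900.07
Difference = |$785.83 − $900.07| = $114.24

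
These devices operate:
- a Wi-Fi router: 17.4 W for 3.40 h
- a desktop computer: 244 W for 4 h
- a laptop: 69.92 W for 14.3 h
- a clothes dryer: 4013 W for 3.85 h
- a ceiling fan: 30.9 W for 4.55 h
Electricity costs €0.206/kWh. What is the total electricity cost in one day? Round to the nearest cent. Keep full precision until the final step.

€3.63

Wi-Fi router: 17.4 W × 3.40 h = 59 Wh = 0.05916 kWh
desktop computer: 244 W × 4 h = 976 Wh = 0.976 kWh
laptop: 69.92 W × 14.3 h = 1,000 Wh = 0.9999 kWh
clothes dryer: 4013 W × 3.85 h = 15,450 Wh = 15.45 kWh
ceiling fan: 30.9 W × 4.55 h = 141 Wh = 0.1406 kWh
Total energy = 0.05916 + 0.976 + 0.9999 + 15.45 + 0.1406 = 17.63 kWh
Cost = 17.63 kWh × €0.206 = €3.63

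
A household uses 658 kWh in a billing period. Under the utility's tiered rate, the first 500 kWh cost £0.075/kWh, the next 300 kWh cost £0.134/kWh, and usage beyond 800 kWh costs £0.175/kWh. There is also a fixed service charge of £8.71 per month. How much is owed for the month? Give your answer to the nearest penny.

£67.38

First 500 kWh × £0.075 = £37.50
Next 158 kWh × £0.134 = £21.17
Remaining tier: 0 kWh (not reached)
Energy charge = £58.67; + service £8.71 = £67.38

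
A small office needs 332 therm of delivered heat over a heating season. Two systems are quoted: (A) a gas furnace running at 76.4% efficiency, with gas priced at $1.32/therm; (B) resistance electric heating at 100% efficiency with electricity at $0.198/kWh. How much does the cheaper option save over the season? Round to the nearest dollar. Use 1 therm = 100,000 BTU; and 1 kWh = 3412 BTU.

$1353

Heat load = 332 therm × 100,000 = 33,200,000 BTU
Gas: input = 33,200,000 / 0.764 = 43,455,497 BTU = 434.6 therm → 434.6 × $1.32 = $573.61
Electric: 33,200,000 BTU / 3412 = 9,730 kWh → × $0.198 = $1,926.61
Difference = |$573.61 − $1,926.61| = $1,353.00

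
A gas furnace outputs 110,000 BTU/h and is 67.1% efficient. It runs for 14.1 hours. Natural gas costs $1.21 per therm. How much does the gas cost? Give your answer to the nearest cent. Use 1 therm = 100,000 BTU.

Heat delivered = 110,000 BTU/h × 14.1 h = 1,551,000 BTU
Gas input = 1,551,000 / 0.671 = 2,311,475 BTU
= 2,311,475 / 100,000 = 23.11 therm
Cost = 23.11 × $1.21/therm = $27.97

$27.97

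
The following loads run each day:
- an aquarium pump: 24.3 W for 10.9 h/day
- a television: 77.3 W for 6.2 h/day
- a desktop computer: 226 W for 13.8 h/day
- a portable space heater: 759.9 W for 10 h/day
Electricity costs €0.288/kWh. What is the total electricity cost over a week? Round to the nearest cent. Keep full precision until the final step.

aquarium pump: 24.3 W × 10.9 h × 7 d = 1,854 Wh = 1.854 kWh
television: 77.3 W × 6.2 h × 7 d = 3,355 Wh = 3.355 kWh
desktop computer: 226 W × 13.8 h × 7 d = 21,832 Wh = 21.83 kWh
portable space heater: 759.9 W × 10 h × 7 d = 53,193 Wh = 53.19 kWh
Total energy = 1.854 + 3.355 + 21.83 + 53.19 = 80.23 kWh
Cost = 80.23 kWh × €0.288 = €23.11

€23.11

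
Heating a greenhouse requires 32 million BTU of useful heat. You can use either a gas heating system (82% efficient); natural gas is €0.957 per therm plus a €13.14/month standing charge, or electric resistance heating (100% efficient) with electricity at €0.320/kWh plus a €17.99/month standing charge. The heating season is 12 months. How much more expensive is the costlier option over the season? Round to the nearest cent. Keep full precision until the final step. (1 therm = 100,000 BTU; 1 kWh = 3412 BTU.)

€2685.91

Heat load = 32 × 10⁶ BTU = 32,000,000 BTU
Gas: input = 32,000,000 / 0.82 = 39,024,390 BTU = 390.2 therm → 390.2 × €0.957 = €373.46; + 12 × €13.14 standing = €531.14
Electric: 32,000,000 BTU / 3412 = 9,379 kWh → × €0.320 = €3,001.17; + 12 × €17.99 standing = €3,217.05
Difference = |€531.14 − €3,217.05| = €2,685.91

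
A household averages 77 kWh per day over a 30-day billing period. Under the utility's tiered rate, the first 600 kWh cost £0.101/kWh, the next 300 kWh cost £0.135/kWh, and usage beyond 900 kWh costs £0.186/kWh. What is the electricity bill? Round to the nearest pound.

£363

Usage = 77 kWh/day × 30 days = 2310 kWh
First 600 kWh × £0.101 = £60.60
Next 300 kWh × £0.135 = £40.50
Remaining 1410 kWh × £0.186 = £262.26
Total = £363.36 ≈ £363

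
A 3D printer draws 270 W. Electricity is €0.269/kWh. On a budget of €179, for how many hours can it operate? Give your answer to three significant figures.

Energy budget = €179 / €0.269 per kWh = 665.4 kWh = 665,428 Wh
Runtime = 665,428 Wh / 270 W = 2,465 h

2460 h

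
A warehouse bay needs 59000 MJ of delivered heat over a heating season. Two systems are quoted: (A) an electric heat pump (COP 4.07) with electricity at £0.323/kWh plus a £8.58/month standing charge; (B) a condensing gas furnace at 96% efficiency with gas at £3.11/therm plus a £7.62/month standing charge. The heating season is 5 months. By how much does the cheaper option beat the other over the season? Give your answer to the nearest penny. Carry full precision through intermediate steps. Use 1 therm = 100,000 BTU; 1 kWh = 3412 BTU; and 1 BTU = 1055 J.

£506.15

Heat load = 59000 MJ = 59,000,000,000 J / 1055 = 55,924,171 BTU
Gas: input = 55,924,171 / 0.96 = 58,254,344 BTU = 582.5 therm → 582.5 × £3.11 = £1,811.71; + 5 × £7.62 standing = £1,849.81
Heat pump: 55,924,171 BTU / 3412 = 16,390 kWh heat; / 4.07 = 4,027 kWh in → × £0.323 = £1,300.76; + 5 × £8.58 standing = £1,343.66
Difference = |£1,849.81 − £1,343.66| = £506.15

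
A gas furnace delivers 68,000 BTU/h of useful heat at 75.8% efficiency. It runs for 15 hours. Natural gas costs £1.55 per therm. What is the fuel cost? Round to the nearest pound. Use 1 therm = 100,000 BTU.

Heat delivered = 68,000 BTU/h × 15 h = 1,020,000 BTU
Gas input = 1,020,000 / 0.758 = 1,345,646 BTU
= 1,345,646 / 100,000 = 13.46 therm
Cost = 13.46 × £1.55/therm = £20.86 ≈ £21

£21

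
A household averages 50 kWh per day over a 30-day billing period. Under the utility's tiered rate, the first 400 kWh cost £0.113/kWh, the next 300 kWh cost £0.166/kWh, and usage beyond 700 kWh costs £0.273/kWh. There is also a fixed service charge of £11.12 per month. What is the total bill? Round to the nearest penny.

£324.52

Usage = 50 kWh/day × 30 days = 1500 kWh
First 400 kWh × £0.113 = £45.20
Next 300 kWh × £0.166 = £49.80
Remaining 800 kWh × £0.273 = £218.40
Energy charge = £313.40; + service £11.12 = £324.52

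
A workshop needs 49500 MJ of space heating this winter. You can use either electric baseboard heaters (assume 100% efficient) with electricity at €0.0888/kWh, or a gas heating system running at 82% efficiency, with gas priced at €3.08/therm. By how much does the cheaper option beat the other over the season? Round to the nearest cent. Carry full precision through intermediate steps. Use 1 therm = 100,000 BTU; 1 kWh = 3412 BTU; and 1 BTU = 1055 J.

Heat load = 49500 MJ = 49,500,000,000 J / 1055 = 46,919,431 BTU
Gas: input = 46,919,431 / 0.82 = 57,218,819 BTU = 572.2 therm → 572.2 × €3.08 = €1,762.34
Electric: 46,919,431 BTU / 3412 = 13,750 kWh → × €0.0888 = €1,221.12
Difference = |€1,762.34 − €1,221.12| = €541.22

€541.22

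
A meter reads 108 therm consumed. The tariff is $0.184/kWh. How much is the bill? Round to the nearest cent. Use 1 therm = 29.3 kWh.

$582.25

108 therm × (29.3 kWh/therm) = 3,164 kWh
Cost = 3,164 kWh × $0.184/kWh = $582.25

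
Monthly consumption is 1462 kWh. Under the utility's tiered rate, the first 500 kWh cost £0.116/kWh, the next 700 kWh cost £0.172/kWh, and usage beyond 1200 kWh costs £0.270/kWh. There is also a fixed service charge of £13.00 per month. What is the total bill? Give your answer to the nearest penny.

First 500 kWh × £0.116 = £58.00
Next 700 kWh × £0.172 = £120.40
Remaining 262 kWh × £0.270 = £70.74
Energy charge = £249.14; + service £13.00 = £262.14

£262.14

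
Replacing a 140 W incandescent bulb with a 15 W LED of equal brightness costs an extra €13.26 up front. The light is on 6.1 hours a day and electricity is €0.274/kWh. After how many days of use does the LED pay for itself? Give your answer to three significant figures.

63.5 days

Power saved = 140 − 15 = 125 W
Daily energy saved = 125 W × 6.1 h = 762.5 Wh = 0.7625 kWh
Daily savings = 0.7625 × €0.274 = €0.2089
Payback = €13.26 / €0.2089 per day = 63.47 days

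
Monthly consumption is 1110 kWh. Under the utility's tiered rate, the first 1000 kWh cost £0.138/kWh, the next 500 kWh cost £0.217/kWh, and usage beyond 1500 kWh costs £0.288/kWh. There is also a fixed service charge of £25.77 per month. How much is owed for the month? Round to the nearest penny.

First 1000 kWh × £0.138 = £138.00
Next 110 kWh × £0.217 = £23.87
Remaining tier: 0 kWh (not reached)
Energy charge = £161.87; + service £25.77 = £187.64

£187.64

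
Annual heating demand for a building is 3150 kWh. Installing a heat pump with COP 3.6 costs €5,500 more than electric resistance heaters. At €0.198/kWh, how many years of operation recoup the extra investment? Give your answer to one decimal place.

Resistance: 3150 kWh × €0.198 = €623.70/yr
Heat pump: 3150 / 3.6 = 875 kWh in → × €0.198 = €173.25/yr
Annual savings = €450.45
Payback = €5,500 / €450.45 = 12.2 years

12.2 years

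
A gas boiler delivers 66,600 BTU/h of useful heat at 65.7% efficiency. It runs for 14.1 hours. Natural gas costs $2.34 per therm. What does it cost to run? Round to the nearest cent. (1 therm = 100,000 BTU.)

Heat delivered = 66,600 BTU/h × 14.1 h = 939,060 BTU
Gas input = 939,060 / 0.657 = 1,429,315 BTU
= 1,429,315 / 100,000 = 14.29 therm
Cost = 14.29 × $2.34/therm = $33.45

$33.45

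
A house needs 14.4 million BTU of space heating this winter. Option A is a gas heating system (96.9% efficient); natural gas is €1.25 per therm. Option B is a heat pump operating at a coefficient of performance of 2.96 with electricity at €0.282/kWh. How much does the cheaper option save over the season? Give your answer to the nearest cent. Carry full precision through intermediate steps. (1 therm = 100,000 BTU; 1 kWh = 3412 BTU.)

€216.32

Heat load = 14.4 × 10⁶ BTU = 14,400,000 BTU
Gas: input = 14,400,000 / 0.969 = 14,860,681 BTU = 148.6 therm → 148.6 × €1.25 = €185.76
Heat pump: 14,400,000 BTU / 3412 = 4,220 kWh heat; / 2.96 = 1,426 kWh in → × €0.282 = €402.08
Difference = |€185.76 − €402.08| = €216.32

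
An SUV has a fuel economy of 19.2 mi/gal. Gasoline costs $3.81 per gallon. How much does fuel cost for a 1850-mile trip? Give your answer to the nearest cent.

$367.11

Fuel = 1850 mi / 19.2 mpg = 96.35 gal
Cost = 96.35 gal × $3.81/gal = $367.11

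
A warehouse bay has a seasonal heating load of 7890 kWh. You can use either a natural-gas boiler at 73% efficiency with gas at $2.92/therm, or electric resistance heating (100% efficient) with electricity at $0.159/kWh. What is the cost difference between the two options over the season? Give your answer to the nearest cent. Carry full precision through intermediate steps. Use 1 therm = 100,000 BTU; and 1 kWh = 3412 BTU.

Heat load = 7890 kWh × 3412 = 26,920,680 BTU
Gas: input = 26,920,680 / 0.73 = 36,877,644 BTU = 368.8 therm → 368.8 × $2.92 = $1,076.83
Electric: 26,920,680 BTU / 3412 = 7,890 kWh → × $0.159 = $1,254.51
Difference = |$1,076.83 − $1,254.51| = $177.68

$177.68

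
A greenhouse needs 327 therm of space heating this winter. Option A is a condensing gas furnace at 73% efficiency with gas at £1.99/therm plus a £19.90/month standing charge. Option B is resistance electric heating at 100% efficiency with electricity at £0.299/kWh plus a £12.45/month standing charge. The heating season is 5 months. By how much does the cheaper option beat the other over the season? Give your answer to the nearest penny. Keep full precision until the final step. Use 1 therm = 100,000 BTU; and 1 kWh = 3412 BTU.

£1936.90

Heat load = 327 therm × 100,000 = 32,700,000 BTU
Gas: input = 32,700,000 / 0.73 = 44,794,521 BTU = 447.9 therm → 447.9 × £1.99 = £891.41; + 5 × £19.90 standing = £990.91
Electric: 32,700,000 BTU / 3412 = 9,584 kWh → × £0.299 = £2,865.56; + 5 × £12.45 standing = £2,927.81
Difference = |£990.91 − £2,927.81| = £1,936.90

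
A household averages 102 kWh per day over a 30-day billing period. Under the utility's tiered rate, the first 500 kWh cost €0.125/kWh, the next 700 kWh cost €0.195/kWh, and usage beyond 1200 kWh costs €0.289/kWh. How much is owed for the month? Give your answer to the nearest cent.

Usage = 102 kWh/day × 30 days = 3060 kWh
First 500 kWh × €0.125 = €62.50
Next 700 kWh × €0.195 = €136.50
Remaining 1860 kWh × €0.289 = €537.54
Total = €736.54

€736.54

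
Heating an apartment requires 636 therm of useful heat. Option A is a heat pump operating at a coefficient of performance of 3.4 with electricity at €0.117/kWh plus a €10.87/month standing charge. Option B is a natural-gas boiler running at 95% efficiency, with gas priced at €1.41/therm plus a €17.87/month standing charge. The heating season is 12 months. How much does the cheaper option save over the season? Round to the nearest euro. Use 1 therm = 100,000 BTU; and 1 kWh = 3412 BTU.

€387

Heat load = 636 therm × 100,000 = 63,600,000 BTU
Gas: input = 63,600,000 / 0.95 = 66,947,368 BTU = 669.5 therm → 669.5 × €1.41 = €943.96; + 12 × €17.87 standing = €1,158.40
Heat pump: 63,600,000 BTU / 3412 = 18,640 kWh heat; / 3.4 = 5,482 kWh in → × €0.117 = €641.44; + 12 × €10.87 standing = €771.88
Difference = |€1,158.40 − €771.88| = €386.52 ≈ €387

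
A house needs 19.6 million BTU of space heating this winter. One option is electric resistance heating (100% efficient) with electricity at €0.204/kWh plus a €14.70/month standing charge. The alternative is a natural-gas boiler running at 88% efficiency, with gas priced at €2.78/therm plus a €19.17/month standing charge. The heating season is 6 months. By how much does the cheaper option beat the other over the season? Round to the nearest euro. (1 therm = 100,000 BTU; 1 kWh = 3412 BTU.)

€526

Heat load = 19.6 × 10⁶ BTU = 19,600,000 BTU
Gas: input = 19,600,000 / 0.88 = 22,272,727 BTU = 222.7 therm → 222.7 × €2.78 = €619.18; + 6 × €19.17 standing = €734.20
Electric: 19,600,000 BTU / 3412 = 5,744 kWh → × €0.204 = €1,171.86; + 6 × €14.70 standing = €1,260.06
Difference = |€734.20 − €1,260.06| = €525.86 ≈ €526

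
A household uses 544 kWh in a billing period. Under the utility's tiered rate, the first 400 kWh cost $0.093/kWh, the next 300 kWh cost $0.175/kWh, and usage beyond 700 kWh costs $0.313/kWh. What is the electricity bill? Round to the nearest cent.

First 400 kWh × $0.093 = $37.20
Next 144 kWh × $0.175 = $25.20
Remaining tier: 0 kWh (not reached)
Total = $62.40

$62.40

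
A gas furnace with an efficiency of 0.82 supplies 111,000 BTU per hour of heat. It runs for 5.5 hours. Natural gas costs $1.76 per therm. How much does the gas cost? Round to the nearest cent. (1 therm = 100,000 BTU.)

Heat delivered = 111,000 BTU/h × 5.5 h = 610,500 BTU
Gas input = 610,500 / 0.82 = 744,512 BTU
= 744,512 / 100,000 = 7.445 therm
Cost = 7.445 × $1.76/therm = $13.10

$13.10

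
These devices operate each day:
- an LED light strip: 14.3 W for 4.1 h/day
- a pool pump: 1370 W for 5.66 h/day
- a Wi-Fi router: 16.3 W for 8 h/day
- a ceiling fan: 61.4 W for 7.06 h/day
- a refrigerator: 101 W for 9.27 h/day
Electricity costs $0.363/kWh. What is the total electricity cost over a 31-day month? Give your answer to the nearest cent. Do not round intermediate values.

$104.80

LED light strip: 14.3 W × 4.1 h × 31 d = 1,818 Wh = 1.818 kWh
pool pump: 1370 W × 5.66 h × 31 d = 240,380 Wh = 240.4 kWh
Wi-Fi router: 16.3 W × 8 h × 31 d = 4,042 Wh = 4.042 kWh
ceiling fan: 61.4 W × 7.06 h × 31 d = 13,438 Wh = 13.44 kWh
refrigerator: 101 W × 9.27 h × 31 d = 29,024 Wh = 29.02 kWh
Total energy = 1.818 + 240.4 + 4.042 + 13.44 + 29.02 = 288.7 kWh
Cost = 288.7 kWh × $0.363 = $104.80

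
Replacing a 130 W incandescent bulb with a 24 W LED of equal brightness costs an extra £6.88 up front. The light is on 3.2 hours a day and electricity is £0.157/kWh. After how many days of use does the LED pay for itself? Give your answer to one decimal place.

Power saved = 130 − 24 = 106 W
Daily energy saved = 106 W × 3.2 h = 339.2 Wh = 0.3392 kWh
Daily savings = 0.3392 × £0.157 = £0.0533
Payback = £6.88 / £0.0533 per day = 129.2 days

129.2 days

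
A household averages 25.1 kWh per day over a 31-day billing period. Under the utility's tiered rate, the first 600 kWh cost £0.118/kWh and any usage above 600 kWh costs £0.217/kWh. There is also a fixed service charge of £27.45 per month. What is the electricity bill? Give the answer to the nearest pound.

£137

Usage = 25.1 kWh/day × 31 days = 778.1 kWh
First 600 kWh × £0.118 = £70.80
Remaining 178.1 kWh × £0.217 = £38.65
Energy charge = £109.45; + service £27.45 = £136.90 ≈ £137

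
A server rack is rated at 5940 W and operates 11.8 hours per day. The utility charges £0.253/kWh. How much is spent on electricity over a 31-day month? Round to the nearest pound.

£550

Energy = 5940 W × 11.8 h/day × 31 days = 2,172,852 Wh = 2,173 kWh
Cost = 2,173 kWh × £0.253/kWh = £549.73 ≈ £550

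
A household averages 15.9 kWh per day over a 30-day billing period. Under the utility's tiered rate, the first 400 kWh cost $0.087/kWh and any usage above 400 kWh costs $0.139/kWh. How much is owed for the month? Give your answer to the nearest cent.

Usage = 15.9 kWh/day × 30 days = 477 kWh
First 400 kWh × $0.087 = $34.80
Remaining 77 kWh × $0.139 = $10.70
Total = $45.50

$45.50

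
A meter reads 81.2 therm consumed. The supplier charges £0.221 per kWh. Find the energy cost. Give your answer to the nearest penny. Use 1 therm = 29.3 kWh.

£525.79

81.2 therm × (29.3 kWh/therm) = 2,379 kWh
Cost = 2,379 kWh × £0.221/kWh = £525.79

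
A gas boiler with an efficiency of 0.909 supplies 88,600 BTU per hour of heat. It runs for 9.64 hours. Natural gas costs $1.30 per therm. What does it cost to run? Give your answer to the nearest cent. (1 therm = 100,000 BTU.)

Heat delivered = 88,600 BTU/h × 9.64 h = 854,104 BTU
Gas input = 854,104 / 0.909 = 939,608 BTU
= 939,608 / 100,000 = 9.396 therm
Cost = 9.396 × $1.30/therm = $12.21

$12.21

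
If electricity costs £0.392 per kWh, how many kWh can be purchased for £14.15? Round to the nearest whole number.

36 kWh

£14.15 / £0.392 per kWh = 36.1 kWh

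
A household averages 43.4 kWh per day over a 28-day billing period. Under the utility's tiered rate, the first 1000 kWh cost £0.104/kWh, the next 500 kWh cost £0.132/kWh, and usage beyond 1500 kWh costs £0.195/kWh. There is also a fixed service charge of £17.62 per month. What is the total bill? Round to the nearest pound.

£150

Usage = 43.4 kWh/day × 28 days = 1215.2 kWh
First 1000 kWh × £0.104 = £104.00
Next 215.2 kWh × £0.132 = £28.41
Remaining tier: 0 kWh (not reached)
Energy charge = £132.41; + service £17.62 = £150.03 ≈ £150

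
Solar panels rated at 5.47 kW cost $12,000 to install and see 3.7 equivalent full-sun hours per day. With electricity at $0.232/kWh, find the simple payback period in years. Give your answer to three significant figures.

7 years

Daily generation = 5.47 kW × 3.7 h = 20.24 kWh
Annual generation = 20.24 × 365 = 7387.2 kWh
Annual savings = 7387.2 × $0.232 = $1,713.84
Payback = $12,000 / $1,713.84 = 7 years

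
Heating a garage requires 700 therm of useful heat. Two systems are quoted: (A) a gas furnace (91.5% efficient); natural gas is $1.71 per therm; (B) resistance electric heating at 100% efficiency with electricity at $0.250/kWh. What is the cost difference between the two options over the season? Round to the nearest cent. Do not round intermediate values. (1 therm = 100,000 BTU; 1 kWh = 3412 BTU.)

$3820.76

Heat load = 700 therm × 100,000 = 70,000,000 BTU
Gas: input = 70,000,000 / 0.915 = 76,502,732 BTU = 765 therm → 765 × $1.71 = $1,308.20
Electric: 70,000,000 BTU / 3412 = 20,520 kWh → × $0.250 = $5,128.96
Difference = |$1,308.20 − $5,128.96| = $3,820.76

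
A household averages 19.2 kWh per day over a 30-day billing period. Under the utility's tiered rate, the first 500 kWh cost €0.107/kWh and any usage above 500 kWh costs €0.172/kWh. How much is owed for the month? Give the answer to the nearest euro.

Usage = 19.2 kWh/day × 30 days = 576 kWh
First 500 kWh × €0.107 = €53.50
Remaining 76 kWh × €0.172 = €13.07
Total = €66.57 ≈ €67

€67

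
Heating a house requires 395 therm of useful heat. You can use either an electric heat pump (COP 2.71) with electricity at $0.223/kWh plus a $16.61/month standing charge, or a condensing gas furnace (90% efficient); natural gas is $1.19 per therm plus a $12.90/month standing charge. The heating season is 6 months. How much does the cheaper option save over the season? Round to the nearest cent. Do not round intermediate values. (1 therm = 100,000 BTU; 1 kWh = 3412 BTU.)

Heat load = 395 therm × 100,000 = 39,500,000 BTU
Gas: input = 39,500,000 / 0.90 = 43,888,889 BTU = 438.9 therm → 438.9 × $1.19 = $522.28; + 6 × $12.90 standing = $599.68
Heat pump: 39,500,000 BTU / 3412 = 11,580 kWh heat; / 2.71 = 4,272 kWh in → × $0.223 = $952.63; + 6 × $16.61 standing = $1,052.29
Difference = |$599.68 − $1,052.29| = $452.61

$452.61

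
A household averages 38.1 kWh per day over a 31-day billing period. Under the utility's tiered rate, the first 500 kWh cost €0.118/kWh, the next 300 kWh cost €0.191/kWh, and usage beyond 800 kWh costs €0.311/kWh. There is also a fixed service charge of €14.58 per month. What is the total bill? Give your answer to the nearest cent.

€249.40

Usage = 38.1 kWh/day × 31 days = 1181.1 kWh
First 500 kWh × €0.118 = €59.00
Next 300 kWh × €0.191 = €57.30
Remaining 381.1 kWh × €0.311 = €118.52
Energy charge = €234.82; + service €14.58 = €249.40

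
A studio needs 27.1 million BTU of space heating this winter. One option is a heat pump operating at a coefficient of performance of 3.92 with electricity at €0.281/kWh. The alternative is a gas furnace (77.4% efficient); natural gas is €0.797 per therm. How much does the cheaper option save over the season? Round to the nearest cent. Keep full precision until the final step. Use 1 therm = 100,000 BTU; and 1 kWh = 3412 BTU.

€290.30

Heat load = 27.1 × 10⁶ BTU = 27,100,000 BTU
Gas: input = 27,100,000 / 0.774 = 35,012,920 BTU = 350.1 therm → 350.1 × €0.797 = €279.05
Heat pump: 27,100,000 BTU / 3412 = 7,943 kWh heat; / 3.92 = 2,026 kWh in → × €0.281 = €569.35
Difference = |€279.05 − €569.35| = €290.30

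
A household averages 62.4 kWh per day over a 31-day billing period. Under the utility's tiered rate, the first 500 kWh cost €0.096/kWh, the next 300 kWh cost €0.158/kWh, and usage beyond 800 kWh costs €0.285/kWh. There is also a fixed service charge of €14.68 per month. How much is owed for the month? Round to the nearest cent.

€433.38

Usage = 62.4 kWh/day × 31 days = 1934.4 kWh
First 500 kWh × €0.096 = €48.00
Next 300 kWh × €0.158 = €47.40
Remaining 1134.4 kWh × €0.285 = €323.30
Energy charge = €418.70; + service €14.68 = €433.38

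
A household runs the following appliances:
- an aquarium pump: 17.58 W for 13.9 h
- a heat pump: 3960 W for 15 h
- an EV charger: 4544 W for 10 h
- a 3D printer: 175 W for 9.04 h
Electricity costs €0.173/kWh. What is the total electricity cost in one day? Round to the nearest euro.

aquarium pump: 17.58 W × 13.9 h = 244 Wh = 0.2444 kWh
heat pump: 3960 W × 15 h = 59,400 Wh = 59.4 kWh
EV charger: 4544 W × 10 h = 45,440 Wh = 45.44 kWh
3D printer: 175 W × 9.04 h = 1,582 Wh = 1.582 kWh
Total energy = 0.2444 + 59.4 + 45.44 + 1.582 = 106.7 kWh
Cost = 106.7 kWh × €0.173 = €18.45 ≈ €18

€18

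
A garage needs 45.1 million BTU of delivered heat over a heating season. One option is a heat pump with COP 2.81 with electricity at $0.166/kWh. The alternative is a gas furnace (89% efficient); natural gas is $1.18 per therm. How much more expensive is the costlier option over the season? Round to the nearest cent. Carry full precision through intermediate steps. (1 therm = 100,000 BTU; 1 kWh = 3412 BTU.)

$182.90

Heat load = 45.1 × 10⁶ BTU = 45,100,000 BTU
Gas: input = 45,100,000 / 0.89 = 50,674,157 BTU = 506.7 therm → 506.7 × $1.18 = $597.96
Heat pump: 45,100,000 BTU / 3412 = 13,220 kWh heat; / 2.81 = 4,704 kWh in → × $0.166 = $780.85
Difference = |$597.96 − $780.85| = $182.90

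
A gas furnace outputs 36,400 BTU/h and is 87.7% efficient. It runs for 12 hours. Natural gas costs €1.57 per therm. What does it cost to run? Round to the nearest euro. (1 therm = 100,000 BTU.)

Heat delivered = 36,400 BTU/h × 12 h = 436,800 BTU
Gas input = 436,800 / 0.877 = 498,062 BTU
= 498,062 / 100,000 = 4.981 therm
Cost = 4.981 × €1.57/therm = €7.82 ≈ €8

€8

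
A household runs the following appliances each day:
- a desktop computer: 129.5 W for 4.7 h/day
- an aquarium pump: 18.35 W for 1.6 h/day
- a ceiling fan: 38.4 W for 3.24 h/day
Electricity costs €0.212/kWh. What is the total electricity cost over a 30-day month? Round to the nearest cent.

€4.85

desktop computer: 129.5 W × 4.7 h × 30 d = 18,260 Wh = 18.26 kWh
aquarium pump: 18.35 W × 1.6 h × 30 d = 881 Wh = 0.8808 kWh
ceiling fan: 38.4 W × 3.24 h × 30 d = 3,732 Wh = 3.732 kWh
Total energy = 18.26 + 0.8808 + 3.732 = 22.87 kWh
Cost = 22.87 kWh × €0.212 = €4.85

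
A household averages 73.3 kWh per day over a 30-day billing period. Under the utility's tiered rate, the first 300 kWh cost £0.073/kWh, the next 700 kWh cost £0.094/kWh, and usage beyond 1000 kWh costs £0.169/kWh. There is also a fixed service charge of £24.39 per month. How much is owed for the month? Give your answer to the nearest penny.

£314.72

Usage = 73.3 kWh/day × 30 days = 2199 kWh
First 300 kWh × £0.073 = £21.90
Next 700 kWh × £0.094 = £65.80
Remaining 1199 kWh × £0.169 = £202.63
Energy charge = £290.33; + service £24.39 = £314.72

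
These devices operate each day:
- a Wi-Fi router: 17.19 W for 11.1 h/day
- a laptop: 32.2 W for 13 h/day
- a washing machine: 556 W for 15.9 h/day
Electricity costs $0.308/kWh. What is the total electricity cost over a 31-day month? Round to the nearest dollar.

Wi-Fi router: 17.19 W × 11.1 h × 31 d = 5,915 Wh = 5.915 kWh
laptop: 32.2 W × 13 h × 31 d = 12,977 Wh = 12.98 kWh
washing machine: 556 W × 15.9 h × 31 d = 274,052 Wh = 274.1 kWh
Total energy = 5.915 + 12.98 + 274.1 = 292.9 kWh
Cost = 292.9 kWh × $0.308 = $90.23 ≈ $90

$90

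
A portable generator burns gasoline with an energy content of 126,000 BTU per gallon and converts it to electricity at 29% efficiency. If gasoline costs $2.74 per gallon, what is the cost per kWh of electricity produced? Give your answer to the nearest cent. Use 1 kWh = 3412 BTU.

$0.26

Electrical output per gallon = 126,000 BTU × 0.29 / 3412 BTU/kWh = 10.71 kWh
Cost per kWh = $2.74 / 10.71 kWh = $0.256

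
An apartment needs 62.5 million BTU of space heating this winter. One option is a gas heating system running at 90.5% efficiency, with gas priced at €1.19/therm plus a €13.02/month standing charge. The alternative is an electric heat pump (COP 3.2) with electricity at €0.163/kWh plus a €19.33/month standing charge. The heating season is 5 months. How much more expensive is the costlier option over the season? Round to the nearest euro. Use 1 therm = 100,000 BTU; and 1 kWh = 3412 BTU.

€143

Heat load = 62.5 × 10⁶ BTU = 62,500,000 BTU
Gas: input = 62,500,000 / 0.905 = 69,060,773 BTU = 690.6 therm → 690.6 × €1.19 = €821.82; + 5 × €13.02 standing = €886.92
Heat pump: 62,500,000 BTU / 3412 = 18,320 kWh heat; / 3.2 = 5,724 kWh in → × €0.163 = €933.06; + 5 × €19.33 standing = €1,029.71
Difference = |€886.92 − €1,029.71| = €142.78 ≈ €143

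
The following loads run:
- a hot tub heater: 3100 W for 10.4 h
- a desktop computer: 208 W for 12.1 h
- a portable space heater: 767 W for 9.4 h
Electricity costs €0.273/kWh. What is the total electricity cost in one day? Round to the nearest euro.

€11

hot tub heater: 3100 W × 10.4 h = 32,240 Wh = 32.24 kWh
desktop computer: 208 W × 12.1 h = 2,517 Wh = 2.517 kWh
portable space heater: 767 W × 9.4 h = 7,210 Wh = 7.21 kWh
Total energy = 32.24 + 2.517 + 7.21 = 41.97 kWh
Cost = 41.97 kWh × €0.273 = €11.46 ≈ €11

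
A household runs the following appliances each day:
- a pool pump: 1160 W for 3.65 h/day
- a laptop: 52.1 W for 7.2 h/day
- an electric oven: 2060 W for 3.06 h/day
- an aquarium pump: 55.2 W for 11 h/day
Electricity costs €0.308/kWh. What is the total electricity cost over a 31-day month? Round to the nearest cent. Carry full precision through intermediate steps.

pool pump: 1160 W × 3.65 h × 31 d = 131,254 Wh = 131.3 kWh
laptop: 52.1 W × 7.2 h × 31 d = 11,629 Wh = 11.63 kWh
electric oven: 2060 W × 3.06 h × 31 d = 195,412 Wh = 195.4 kWh
aquarium pump: 55.2 W × 11 h × 31 d = 18,823 Wh = 18.82 kWh
Total energy = 131.3 + 11.63 + 195.4 + 18.82 = 357.1 kWh
Cost = 357.1 kWh × €0.308 = €109.99

€109.99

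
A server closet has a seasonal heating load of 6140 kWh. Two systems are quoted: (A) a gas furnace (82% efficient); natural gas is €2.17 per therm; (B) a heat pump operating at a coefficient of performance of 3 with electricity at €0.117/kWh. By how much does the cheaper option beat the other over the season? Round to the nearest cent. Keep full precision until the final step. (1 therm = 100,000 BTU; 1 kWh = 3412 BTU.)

Heat load = 6140 kWh × 3412 = 20,949,680 BTU
Gas: input = 20,949,680 / 0.82 = 25,548,390 BTU = 255.5 therm → 255.5 × €2.17 = €554.40
Heat pump: 20,949,680 BTU / 3412 = 6,140 kWh heat; / 3 = 2,047 kWh in → × €0.117 = €239.46
Difference = |€554.40 − €239.46| = €314.94

€314.94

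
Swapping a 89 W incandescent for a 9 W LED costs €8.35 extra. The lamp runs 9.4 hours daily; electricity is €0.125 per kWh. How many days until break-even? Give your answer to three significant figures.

Power saved = 89 − 9 = 80 W
Daily energy saved = 80 W × 9.4 h = 752 Wh = 0.752 kWh
Daily savings = 0.752 × €0.125 = €0.0940
Payback = €8.35 / €0.0940 per day = 88.83 days

88.8 days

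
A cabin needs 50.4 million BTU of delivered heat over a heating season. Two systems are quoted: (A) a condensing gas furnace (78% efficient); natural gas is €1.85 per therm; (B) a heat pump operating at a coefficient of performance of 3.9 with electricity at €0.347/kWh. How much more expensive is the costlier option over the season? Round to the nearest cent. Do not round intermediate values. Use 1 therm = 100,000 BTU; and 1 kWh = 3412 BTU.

€118.89

Heat load = 50.4 × 10⁶ BTU = 50,400,000 BTU
Gas: input = 50,400,000 / 0.78 = 64,615,385 BTU = 646.2 therm → 646.2 × €1.85 = €1,195.38
Heat pump: 50,400,000 BTU / 3412 = 14,770 kWh heat; / 3.9 = 3,788 kWh in → × €0.347 = €1,314.28
Difference = |€1,195.38 − €1,314.28| = €118.89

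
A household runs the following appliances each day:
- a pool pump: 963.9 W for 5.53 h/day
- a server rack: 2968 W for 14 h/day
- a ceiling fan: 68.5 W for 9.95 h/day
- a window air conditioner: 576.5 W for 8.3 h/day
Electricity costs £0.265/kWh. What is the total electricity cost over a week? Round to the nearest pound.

£97

pool pump: 963.9 W × 5.53 h × 7 d = 37,313 Wh = 37.31 kWh
server rack: 2968 W × 14 h × 7 d = 290,864 Wh = 290.9 kWh
ceiling fan: 68.5 W × 9.95 h × 7 d = 4,771 Wh = 4.771 kWh
window air conditioner: 576.5 W × 8.3 h × 7 d = 33,495 Wh = 33.49 kWh
Total energy = 37.31 + 290.9 + 4.771 + 33.49 = 366.4 kWh
Cost = 366.4 kWh × £0.265 = £97.11 ≈ £97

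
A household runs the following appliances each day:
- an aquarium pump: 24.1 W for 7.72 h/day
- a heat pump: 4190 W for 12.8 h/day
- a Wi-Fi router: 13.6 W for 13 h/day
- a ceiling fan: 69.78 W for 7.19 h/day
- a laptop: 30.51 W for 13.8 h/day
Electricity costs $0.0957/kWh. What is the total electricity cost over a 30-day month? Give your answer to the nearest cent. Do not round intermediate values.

aquarium pump: 24.1 W × 7.72 h × 30 d = 5,582 Wh = 5.582 kWh
heat pump: 4190 W × 12.8 h × 30 d = 1,608,960 Wh = 1,609 kWh
Wi-Fi router: 13.6 W × 13 h × 30 d = 5,304 Wh = 5.304 kWh
ceiling fan: 69.78 W × 7.19 h × 30 d = 15,052 Wh = 15.05 kWh
laptop: 30.51 W × 13.8 h × 30 d = 12,631 Wh = 12.63 kWh
Total energy = 5.582 + 1,609 + 5.304 + 15.05 + 12.63 = 1,648 kWh
Cost = 1,648 kWh × $0.0957 = $157.67

$157.67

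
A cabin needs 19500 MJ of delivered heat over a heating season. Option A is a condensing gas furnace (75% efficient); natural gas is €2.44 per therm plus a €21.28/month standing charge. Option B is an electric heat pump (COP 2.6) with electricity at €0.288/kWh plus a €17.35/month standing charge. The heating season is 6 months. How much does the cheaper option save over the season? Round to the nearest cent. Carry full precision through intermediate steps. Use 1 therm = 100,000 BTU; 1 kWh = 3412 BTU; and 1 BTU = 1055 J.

€24.85

Heat load = 19500 MJ = 19,500,000,000 J / 1055 = 18,483,412 BTU
Gas: input = 18,483,412 / 0.75 = 24,644,550 BTU = 246.4 therm → 246.4 × €2.44 = €601.33; + 6 × €21.28 standing = €729.01
Heat pump: 18,483,412 BTU / 3412 = 5,417 kWh heat; / 2.6 = 2,084 kWh in → × €0.288 = €600.06; + 6 × €17.35 standing = €704.16
Difference = |€729.01 − €704.16| = €24.85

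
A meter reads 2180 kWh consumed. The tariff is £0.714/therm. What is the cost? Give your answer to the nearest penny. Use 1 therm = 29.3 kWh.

2180 kWh × (0.03413 therm/kWh) = 74.4 therm
Cost = 74.4 therm × £0.714/therm = £53.12

£53.12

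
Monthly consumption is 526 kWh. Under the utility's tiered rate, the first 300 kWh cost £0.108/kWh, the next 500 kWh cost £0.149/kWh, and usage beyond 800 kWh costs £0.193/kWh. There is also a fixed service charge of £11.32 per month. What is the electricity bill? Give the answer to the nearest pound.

First 300 kWh × £0.108 = £32.40
Next 226 kWh × £0.149 = £33.67
Remaining tier: 0 kWh (not reached)
Energy charge = £66.07; + service £11.32 = £77.39 ≈ £77

£77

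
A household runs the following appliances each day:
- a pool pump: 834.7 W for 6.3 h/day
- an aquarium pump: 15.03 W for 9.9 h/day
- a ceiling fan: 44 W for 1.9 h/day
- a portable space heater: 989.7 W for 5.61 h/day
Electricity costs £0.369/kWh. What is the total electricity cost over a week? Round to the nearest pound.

£29

pool pump: 834.7 W × 6.3 h × 7 d = 36,810 Wh = 36.81 kWh
aquarium pump: 15.03 W × 9.9 h × 7 d = 1,042 Wh = 1.042 kWh
ceiling fan: 44 W × 1.9 h × 7 d = 585 Wh = 0.5852 kWh
portable space heater: 989.7 W × 5.61 h × 7 d = 38,866 Wh = 38.87 kWh
Total energy = 36.81 + 1.042 + 0.5852 + 38.87 = 77.3 kWh
Cost = 77.3 kWh × £0.369 = £28.52 ≈ £29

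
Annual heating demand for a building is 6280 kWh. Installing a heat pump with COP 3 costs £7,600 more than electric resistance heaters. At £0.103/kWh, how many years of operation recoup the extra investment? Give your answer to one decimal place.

Resistance: 6280 kWh × £0.103 = £646.84/yr
Heat pump: 6280 / 3 = 2093 kWh in → × £0.103 = £215.61/yr
Annual savings = £431.23
Payback = £7,600 / £431.23 = 17.6 years

17.6 years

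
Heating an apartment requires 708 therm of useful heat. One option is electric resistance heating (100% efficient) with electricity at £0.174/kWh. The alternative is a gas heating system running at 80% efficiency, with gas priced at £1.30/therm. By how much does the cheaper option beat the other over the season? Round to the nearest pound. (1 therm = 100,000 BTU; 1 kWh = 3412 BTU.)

Heat load = 708 therm × 100,000 = 70,800,000 BTU
Gas: input = 70,800,000 / 0.80 = 88,500,000 BTU = 885 therm → 885 × £1.30 = £1,150.50
Electric: 70,800,000 BTU / 3412 = 20,750 kWh → × £0.174 = £3,610.55
Difference = |£1,150.50 − £3,610.55| = £2,460.05 ≈ £2460

£2460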